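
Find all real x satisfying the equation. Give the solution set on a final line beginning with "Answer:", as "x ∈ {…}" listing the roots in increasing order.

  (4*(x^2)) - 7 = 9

Step 1. [(4*(x^2)) - 7 = 9] -7 is outermost — add 7 both sides. So sub: 4*(x^2) = 16.
Step 2. [4*(x^2) = 16] leading coefficient 4: divide by 4, so div: x^2 = 4.
Step 3. [x^2 = 4] √ both sides: 4 ≥ 0 gives two branches. So sqrt: x = 2 or -2.

Answer: x ∈ {-2, 2}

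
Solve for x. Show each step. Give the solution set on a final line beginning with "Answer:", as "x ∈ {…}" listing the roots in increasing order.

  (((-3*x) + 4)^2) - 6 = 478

Step 1. [(((-3*x) + 4)^2) - 6 = 478] -6 is outermost — add 6 both sides, so sub: ((-3*x) + 4)^2 = 484.
Step 2. [((-3*x) + 4)^2 = 484] 484 ≥ 0, LHS is (·)² — take ±√ ⇒ sqrt: (-3*x) + 4 = 22 or -22.
Step 3. [(-3*x) + 4 = 22 or -22] subtract 4: x sits inside (… + 4), so sub: -3*x = 18 or -26.
Step 4. [-3*x = 18 or -26] leading coefficient -3: divide by -3. So div: x = -6 or 26/3.

Answer: x ∈ {-6, 26/3}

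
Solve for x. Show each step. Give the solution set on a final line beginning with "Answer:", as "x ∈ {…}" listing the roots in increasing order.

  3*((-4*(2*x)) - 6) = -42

Step 1. [3*((-4*(2*x)) - 6) = -42] divide by the outer 3. So div: (-4*(2*x)) - 6 = -14.
Step 2. [(-4*(2*x)) - 6 = -14] the outer -6 inverts by adding 6. So sub: -4*(2*x) = -8.
Step 3. [-4*(2*x) = -8] -4·(inner) — divide through by -4, so div: 2*x = 2.
Step 4. [2*x = 2] 2·(inner) — divide through by 2, so div: x = 1.

Answer: x ∈ {1}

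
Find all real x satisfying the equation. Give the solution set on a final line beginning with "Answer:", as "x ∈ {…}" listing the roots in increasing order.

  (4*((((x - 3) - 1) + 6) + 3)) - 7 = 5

Step 1. [(4*((((x - 3) - 1) + 6) + 3)) - 7 = 5] 7 comes off first (add 7) ⇒ sub: 4*((((x - 3) - 1) + 6) + 3) = 12.
Step 2. [4*((((x - 3) - 1) + 6) + 3) = 12] 4 out front; divide by 4, so div: (((x - 3) - 1) + 6) + 3 = 3.
Step 3. [(((x - 3) - 1) + 6) + 3 = 3] 3 comes off first (subtract 3) ⇒ sub: ((x - 3) - 1) + 6 = 0.
Step 4. [((x - 3) - 1) + 6 = 0] +6 is outermost — subtract 6 both sides, so sub: (x - 3) - 1 = -6.
Step 5. [(x - 3) - 1 = -6] the outer -1 inverts by adding 1. So sub: x - 3 = -5.
Step 6. [x - 3 = -5] -3 is outermost — add 3 both sides. So sub: x = -2.

Answer: x ∈ {-2}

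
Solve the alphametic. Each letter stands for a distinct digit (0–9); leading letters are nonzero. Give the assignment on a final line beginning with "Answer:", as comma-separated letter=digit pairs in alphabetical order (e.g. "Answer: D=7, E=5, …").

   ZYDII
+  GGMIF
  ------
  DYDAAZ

Step 1. [D] the sum has 6 digits but both addends have 5; that extra leading digit D is the final carry, namely 1 ⇒ D=1.
Step 2. [col 1: I + F ≡ Z (mod 10)] column 1 (I + F ≡ Z (mod 10), carry-in 0) doesn't pin I yet; pick I=5 and continue ⇒ I=5.
Step 3. [col 1: I + F ≡ Z (mod 10)] Z=7 is one option consistent with column 1 (I + F ≡ Z (mod 10), carry-in 0) — take it, so Z=7.
Step 4. [col 1: I + F ≡ Z (mod 10)] in column 1 we have I+F≡Z with carry-in 0; given I=5, Z=7 and digits 1,5,7 already taken and all letters distinct, that pins F to 2, so F=2.
Step 5. [col 2: I + I ≡ A (mod 10)] in column 2 we have I+I≡A with carry-in 0; given I=5 and digits 1,2,5,7 already taken and all letters distinct, that pins A to 0. So A=0.
Step 6. [col 3: D + M ≡ A (mod 10)] column 3: given D=1, A=0, carry-in 1, and digits 0,1,2,5,7 already taken and all letters distinct, D+M≡A (mod 10) forces M=8 ⇒ M=8.
Step 7. [col 4: Y + G ≡ D (mod 10)] no forcing yet in column 4 (carry-in 1); G=6 is free and consistent — try it. So G=6.
Step 8. [col 4: Y + G ≡ D (mod 10)] column 4: given G=6, D=1, carry-in 1, and digits 0,1,2,5,6,7,8 already taken and all letters distinct, Y+G≡D (mod 10) forces Y=4. So Y=4.

Answer: A=0, D=1, F=2, G=6, I=5, M=8, Y=4, Z=7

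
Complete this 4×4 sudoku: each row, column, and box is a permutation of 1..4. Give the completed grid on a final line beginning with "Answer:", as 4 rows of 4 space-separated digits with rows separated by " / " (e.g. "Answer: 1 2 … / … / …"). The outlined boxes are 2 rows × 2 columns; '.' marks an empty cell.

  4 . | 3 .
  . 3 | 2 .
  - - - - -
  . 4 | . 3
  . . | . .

Step 1. [r2c1∈{1}] r2c1's peers cover all but 1. So r2c1=1.
Step 2. [r4c4∈{1,2,4}] r4c4 is the only open cell in col 4 admitting 2 ⇒ r4c4=2.
Step 3. [r4c2∈{1}] r4c2 has the single candidate 1 ⇒ r4c2=1.
Step 4. [r4c3∈{4}] r4c3 is down to just 4 ⇒ r4c3=4.
Step 5. [r1c4∈{1}] r1c4 has the single candidate 1 ⇒ r1c4=1.
Step 6. [r2c4∈{4}] r2c4's peers cover all but 4, so r2c4=4.
Step 7. [r1c2∈{2}] r1c2 has the single candidate 2 ⇒ r1c2=2.
Step 8. [r4c1∈{3}] r4c1 has the single candidate 3, so r4c1=3.
Step 9. [r3c1∈{2}] r3c1 has the single candidate 2. So r3c1=2.
Step 10. [r3c3∈{1}] r3c3 has the single candidate 1 ⇒ r3c3=1.

Answer: 4 2 3 1 / 1 3 2 4 / 2 4 1 3 / 3 1 4 2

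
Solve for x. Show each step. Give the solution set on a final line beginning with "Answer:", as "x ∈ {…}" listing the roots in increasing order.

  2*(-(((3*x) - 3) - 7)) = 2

Step 1. [2*(-(((3*x) - 3) - 7)) = 2] 2·(inner) — divide through by 2 ⇒ div: -(((3*x) - 3) - 7) = 1.
Step 2. [-(((3*x) - 3) - 7) = 1] LHS negated; negate both sides. So neg: ((3*x) - 3) - 7 = -1.
Step 3. [((3*x) - 3) - 7 = -1] 7 comes off first (add 7), so sub: (3*x) - 3 = 6.
Step 4. [(3*x) - 3 = 6] common factor 3 (LHS and 6) — divide through, so factor: x - 1 = 2.
Step 5. [x - 1 = 2] peel the -1: add 1 from each side. So sub: x = 3.

Answer: x ∈ {3}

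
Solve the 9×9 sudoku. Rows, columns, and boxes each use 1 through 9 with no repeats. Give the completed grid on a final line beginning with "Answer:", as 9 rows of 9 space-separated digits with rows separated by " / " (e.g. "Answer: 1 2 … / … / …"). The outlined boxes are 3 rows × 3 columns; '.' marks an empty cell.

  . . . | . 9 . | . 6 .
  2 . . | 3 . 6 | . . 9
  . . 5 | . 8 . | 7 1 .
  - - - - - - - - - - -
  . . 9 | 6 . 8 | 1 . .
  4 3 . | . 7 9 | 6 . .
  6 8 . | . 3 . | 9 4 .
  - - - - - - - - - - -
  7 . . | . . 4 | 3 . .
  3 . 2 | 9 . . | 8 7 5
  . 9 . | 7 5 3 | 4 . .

Step 1. [r8c6∈{1}] r8c6's peers cover all but 1 ⇒ r8c6=1.
Step 2. [r5c3∈{1}] only 1 remains possible at r5c3 ⇒ r5c3=1.
Step 3. [r9c8∈{2}] r9c8's peers cover all but 2 ⇒ r9c8=2.
Step 4. [r3c6∈{2}] only 2 remains possible at r3c6. So r3c6=2.
Step 5. [r6c3∈{7}] nothing but 7 survives at r6c3 ⇒ r6c3=7.
Step 6. [r3c4∈{4}] r3c4 is down to just 4. So r3c4=4.
Step 7. [r1c9∈{2,3,4,8}] across col 9, 4 lands solely at r1c9 ⇒ r1c9=4.
Step 8. [r7c2∈{1,5,6}] in row 7, 5 fits only at r7c2. So r7c2=5.
Step 9. [r6c9∈{2}] r6c9 is down to just 2. So r6c9=2.
Step 10. [r5c4∈{2,5}] in row 5, 2 fits only at r5c4, so r5c4=2.
Step 11. [r9c1∈{1,8}] box 7 places 1 nowhere but r9c1. So r9c1=1.
Step 12. [r9c3∈{6,8}] across row 9, 8 lands solely at r9c3 ⇒ r9c3=8.
Step 13. [r2c2∈{1,4,7}] in row 2, 7 fits only at r2c2 ⇒ r2c2=7.
Step 14. [r5c8∈{5,8}] in row 5, 5 fits only at r5c8. So r5c8=5.
Step 15. [r7c3∈{6}] only 6 remains possible at r7c3, so r7c3=6.
Step 16. [r6c6∈{5}] r6c6's peers cover all but 5 ⇒ r6c6=5.
Step 17. [r1c4∈{1,5}] col 4 places 5 nowhere but r1c4 ⇒ r1c4=5.
Step 18. [r3c9∈{3}] only 3 remains possible at r3c9 ⇒ r3c9=3.
Step 19. [r1c2∈{1}] r1c2 is down to just 1, so r1c2=1.
Step 20. [r6c4∈{1}] r6c4 is down to just 1 ⇒ r6c4=1.
Step 21. [r2c8∈{8}] only 8 remains possible at r2c8, so r2c8=8.
Step 22. [r7c9∈{1}] only 1 remains possible at r7c9. So r7c9=1.
Step 23. [r2c5∈{1}] r2c5 is down to just 1 ⇒ r2c5=1.
Step 24. [r9c9∈{6}] nothing but 6 survives at r9c9. So r9c9=6.
Step 25. [r3c1∈{9}] r3c1's peers cover all but 9. So r3c1=9.
Step 26. [r4c5∈{4}] r4c5 is down to just 4 ⇒ r4c5=4.
Step 27. [r4c1∈{5}] r4c1's peers cover all but 5, so r4c1=5.
Step 28. [r1c7∈{2}] only 2 remains possible at r1c7, so r1c7=2.
Step 29. [r1c1∈{8}] r1c1's peers cover all but 8. So r1c1=8.
Step 30. [r1c6∈{7}] nothing but 7 survives at r1c6 ⇒ r1c6=7.
Step 31. [r7c8∈{9}] r7c8 has the single candidate 9, so r7c8=9.
Step 32. [r8c2∈{4}] r8c2 is down to just 4. So r8c2=4.
Step 33. [r5c9∈{8}] r5c9 has the single candidate 8, so r5c9=8.
Step 34. [r4c9∈{7}] only 7 remains possible at r4c9, so r4c9=7.
Step 35. [r2c7∈{5}] r2c7's peers cover all but 5, so r2c7=5.
Step 36. [r7c4∈{8}] only 8 remains possible at r7c4 ⇒ r7c4=8.
Step 37. [r4c8∈{3}] r4c8 has the single candidate 3, so r4c8=3.
Step 38. [r8c5∈{6}] only 6 remains possible at r8c5, so r8c5=6.
Step 39. [r4c2∈{2}] only 2 remains possible at r4c2. So r4c2=2.
Step 40. [r1c3∈{3}] r1c3's peers cover all but 3, so r1c3=3.
Step 41. [r7c5∈{2}] r7c5's peers cover all but 2, so r7c5=2.
Step 42. [r2c3∈{4}] only 4 remains possible at r2c3 ⇒ r2c3=4.
Step 43. [r3c2∈{6}] r3c2's peers cover all but 6 ⇒ r3c2=6.

Answer: 8 1 3 5 9 7 2 6 4 / 2 7 4 3 1 6 5 8 9 / 9 6 5 4 8 2 7 1 3 / 5 2 9 6 4 8 1 3 7 / 4 3 1 2 7 9 6 5 8 / 6 8 7 1 3 5 9 4 2 / 7 5 6 8 2 4 3 9 1 / 3 4 2 9 6 1 8 7 5 / 1 9 8 7 5 3 4 2 6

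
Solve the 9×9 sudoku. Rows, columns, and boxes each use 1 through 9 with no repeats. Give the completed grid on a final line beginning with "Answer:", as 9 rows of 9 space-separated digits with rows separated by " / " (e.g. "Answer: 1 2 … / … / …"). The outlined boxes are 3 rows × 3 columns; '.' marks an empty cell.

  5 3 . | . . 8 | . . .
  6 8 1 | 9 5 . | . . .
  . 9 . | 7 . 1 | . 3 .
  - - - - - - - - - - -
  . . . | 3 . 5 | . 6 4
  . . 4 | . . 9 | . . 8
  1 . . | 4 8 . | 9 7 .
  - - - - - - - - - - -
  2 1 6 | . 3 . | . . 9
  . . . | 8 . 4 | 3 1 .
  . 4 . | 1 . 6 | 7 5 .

Step 1. [r5c8∈{2}] r5c8 is down to just 2. So r5c8=2.
Step 2. [r1c4∈{2,6}] in col 4, 2 fits only at r1c4, so r1c4=2.
Step 3. [r3c7∈{2,4,5,6,8}] 8 has one home in row 3: r3c7 ⇒ r3c7=8.
Step 4. [r1c7∈{1,4,6}] col 7 places 6 nowhere but r1c7, so r1c7=6.
Step 5. [r9c9∈{2}] r9c9's peers cover all but 2, so r9c9=2.
Step 6. [r1c3∈{7}] r1c3 has the single candidate 7. So r1c3=7.
Step 7. [r6c6∈{2}] r6c6 is down to just 2 ⇒ r6c6=2.
Step 8. [r9c5∈{9}] r9c5 has the single candidate 9, so r9c5=9.
Step 9. [r5c1∈{3,7}] 3 has one home in row 5: r5c1, so r5c1=3.
Step 10. [r6c3∈{5}] only 5 remains possible at r6c3 ⇒ r6c3=5.
Step 11. [r2c8∈{4}] nothing but 4 survives at r2c8 ⇒ r2c8=4.
Step 12. [r8c3∈{9}] r8c3 has the single candidate 9. So r8c3=9.
Step 13. [r8c1∈{7}] r8c1 has the single candidate 7 ⇒ r8c1=7.
Step 14. [r3c5∈{4,6}] r3c5 is the only open cell in row 3 admitting 6 ⇒ r3c5=6.
Step 15. [r9c1∈{8}] r9c1's peers cover all but 8 ⇒ r9c1=8.
Step 16. [r4c2∈{2,7}] in col 2, 2 fits only at r4c2. So r4c2=2.
Step 17. [r5c2∈{6,7}] 7 has one home in col 2: r5c2 ⇒ r5c2=7.
Step 18. [r4c7∈{1}] r4c7 has the single candidate 1, so r4c7=1.
Step 19. [r1c8∈{9}] r1c8 has the single candidate 9, so r1c8=9.
Step 20. [r4c5∈{7}] nothing but 7 survives at r4c5 ⇒ r4c5=7.
Step 21. [r6c9∈{3}] only 3 remains possible at r6c9, so r6c9=3.
Step 22. [r4c3∈{8}] r4c3 has the single candidate 8 ⇒ r4c3=8.
Step 23. [r3c9∈{5}] r3c9's peers cover all but 5, so r3c9=5.
Step 24. [r2c6∈{3}] only 3 remains possible at r2c6, so r2c6=3.
Step 25. [r8c9∈{6}] r8c9 is down to just 6. So r8c9=6.
Step 26. [r5c5∈{1}] nothing but 1 survives at r5c5. So r5c5=1.
Step 27. [r2c7∈{2}] r2c7's peers cover all but 2. So r2c7=2.
Step 28. [r6c2∈{6}] only 6 remains possible at r6c2, so r6c2=6.
Step 29. [r3c1∈{4}] r3c1's peers cover all but 4 ⇒ r3c1=4.
Step 30. [r9c3∈{3}] r9c3 is down to just 3. So r9c3=3.
Step 31. [r7c4∈{5}] nothing but 5 survives at r7c4, so r7c4=5.
Step 32. [r1c5∈{4}] r1c5 is down to just 4 ⇒ r1c5=4.
Step 33. [r8c2∈{5}] r8c2's peers cover all but 5, so r8c2=5.
Step 34. [r4c1∈{9}] r4c1 is down to just 9. So r4c1=9.
Step 35. [r8c5∈{2}] r8c5 is down to just 2, so r8c5=2.
Step 36. [r3c3∈{2}] r3c3's peers cover all but 2, so r3c3=2.
Step 37. [r1c9∈{1}] r1c9 is down to just 1. So r1c9=1.
Step 38. [r7c7∈{4}] r7c7 has the single candidate 4, so r7c7=4.
Step 39. [r2c9∈{7}] only 7 remains possible at r2c9, so r2c9=7.
Step 40. [r5c4∈{6}] r5c4 has the single candidate 6. So r5c4=6.
Step 41. [r7c6∈{7}] r7c6's peers cover all but 7, so r7c6=7.
Step 42. [r5c7∈{5}] only 5 remains possible at r5c7, so r5c7=5.
Step 43. [r7c8∈{8}] only 8 remains possible at r7c8. So r7c8=8.

Answer: 5 3 7 2 4 8 6 9 1 / 6 8 1 9 5 3 2 4 7 / 4 9 2 7 6 1 8 3 5 / 9 2 8 3 7 5 1 6 4 / 3 7 4 6 1 9 5 2 8 / 1 6 5 4 8 2 9 7 3 / 2 1 6 5 3 7 4 8 9 / 7 5 9 8 2 4 3 1 6 / 8 4 3 1 9 6 7 5 2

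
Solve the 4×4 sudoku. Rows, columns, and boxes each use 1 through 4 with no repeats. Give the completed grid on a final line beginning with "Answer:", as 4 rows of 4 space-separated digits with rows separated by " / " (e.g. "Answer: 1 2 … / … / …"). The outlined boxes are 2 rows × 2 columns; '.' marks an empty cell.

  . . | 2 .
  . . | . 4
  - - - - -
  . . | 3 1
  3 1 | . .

Step 1. [r1c1∈{1,4}] row 1 places 1 nowhere but r1c1. So r1c1=1.
Step 2. [r2c2∈{2,3}] in row 2, 3 fits only at r2c2, so r2c2=3.
Step 3. [r3c2∈{2,4}] col 2 places 2 nowhere but r3c2, so r3c2=2.
Step 4. [r1c4∈{3}] r1c4's peers cover all but 3. So r1c4=3.
Step 5. [r4c3∈{4}] r4c3 is down to just 4, so r4c3=4.
Step 6. [r2c3∈{1}] r2c3 is down to just 1 ⇒ r2c3=1.
Step 7. [r4c4∈{2}] nothing but 2 survives at r4c4 ⇒ r4c4=2.
Step 8. [r2c1∈{2}] only 2 remains possible at r2c1 ⇒ r2c1=2.
Step 9. [r3c1∈{4}] r3c1 has the single candidate 4. So r3c1=4.
Step 10. [r1c2∈{4}] r1c2 is down to just 4. So r1c2=4.

Answer: 1 4 2 3 / 2 3 1 4 / 4 2 3 1 / 3 1 4 2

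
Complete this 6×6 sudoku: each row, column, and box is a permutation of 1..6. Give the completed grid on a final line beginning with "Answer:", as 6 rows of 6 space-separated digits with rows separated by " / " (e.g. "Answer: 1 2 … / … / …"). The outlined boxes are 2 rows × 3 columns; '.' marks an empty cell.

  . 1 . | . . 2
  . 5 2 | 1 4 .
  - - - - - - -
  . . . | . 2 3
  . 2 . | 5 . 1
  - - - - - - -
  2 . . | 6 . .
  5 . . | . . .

Step 1. [r2c1∈{3,6}] across row 2, 3 lands solely at r2c1 ⇒ r2c1=3.
Step 2. [r6c6∈{4}] r6c6 has the single candidate 4. So r6c6=4.
Step 3. [r4c3∈{3,4,6}] 3 has one home in row 4: r4c3. So r4c3=3.
Step 4. [r4c1∈{4,6}] r4c1 is the only open cell in row 4 admitting 4. So r4c1=4.
Step 5. [r1c1∈{6}] r1c1 is down to just 6 ⇒ r1c1=6.
Step 6. [r3c2∈{6}] only 6 remains possible at r3c2. So r3c2=6.
Step 7. [r6c2∈{3}] nothing but 3 survives at r6c2. So r6c2=3.
Step 8. [r5c5∈{1,3,5}] row 5 places 3 nowhere but r5c5, so r5c5=3.
Step 9. [r5c3∈{1,4}] r5c3 is the only open cell in row 5 admitting 1. So r5c3=1.
Step 10. [r2c6∈{6}] r2c6's peers cover all but 6, so r2c6=6.
Step 11. [r5c2∈{4}] only 4 remains possible at r5c2. So r5c2=4.
Step 12. [r3c4∈{4}] only 4 remains possible at r3c4, so r3c4=4.
Step 13. [r5c6∈{5}] r5c6's peers cover all but 5, so r5c6=5.
Step 14. [r6c5∈{1}] only 1 remains possible at r6c5 ⇒ r6c5=1.
Step 15. [r1c5∈{5}] r1c5 is down to just 5, so r1c5=5.
Step 16. [r3c3∈{5}] only 5 remains possible at r3c3 ⇒ r3c3=5.
Step 17. [r4c5∈{6}] r4c5 is down to just 6 ⇒ r4c5=6.
Step 18. [r1c3∈{4}] only 4 remains possible at r1c3 ⇒ r1c3=4.
Step 19. [r1c4∈{3}] r1c4 is down to just 3. So r1c4=3.
Step 20. [r6c3∈{6}] only 6 remains possible at r6c3, so r6c3=6.
Step 21. [r3c1∈{1}] r3c1 is down to just 1, so r3c1=1.
Step 22. [r6c4∈{2}] r6c4 has the single candidate 2 ⇒ r6c4=2.

Answer: 6 1 4 3 5 2 / 3 5 2 1 4 6 / 1 6 5 4 2 3 / 4 2 3 5 6 1 / 2 4 1 6 3 5 / 5 3 6 2 1 4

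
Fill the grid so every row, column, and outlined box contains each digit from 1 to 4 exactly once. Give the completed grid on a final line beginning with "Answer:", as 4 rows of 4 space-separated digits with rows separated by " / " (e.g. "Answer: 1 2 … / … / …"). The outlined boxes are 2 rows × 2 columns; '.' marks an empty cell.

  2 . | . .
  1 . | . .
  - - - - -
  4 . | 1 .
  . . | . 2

Step 1. [r3c4∈{3}] r3c4's peers cover all but 3, so r3c4=3.
Step 2. [r2c4∈{4}] r2c4 has the single candidate 4 ⇒ r2c4=4.
Step 3. [r2c2∈{3}] r2c2's peers cover all but 3. So r2c2=3.
Step 4. [r3c2∈{2}] nothing but 2 survives at r3c2, so r3c2=2.
Step 5. [r1c3∈{3}] r1c3 has the single candidate 3 ⇒ r1c3=3.
Step 6. [r4c1∈{3}] r4c1 is down to just 3. So r4c1=3.
Step 7. [r1c4∈{1}] r1c4's peers cover all but 1. So r1c4=1.
Step 8. [r4c3∈{4}] only 4 remains possible at r4c3. So r4c3=4.
Step 9. [r1c2∈{4}] r1c2 is down to just 4. So r1c2=4.
Step 10. [r2c3∈{2}] only 2 remains possible at r2c3. So r2c3=2.
Step 11. [r4c2∈{1}] r4c2 has the single candidate 1, so r4c2=1.

Answer: 2 4 3 1 / 1 3 2 4 / 4 2 1 3 / 3 1 4 2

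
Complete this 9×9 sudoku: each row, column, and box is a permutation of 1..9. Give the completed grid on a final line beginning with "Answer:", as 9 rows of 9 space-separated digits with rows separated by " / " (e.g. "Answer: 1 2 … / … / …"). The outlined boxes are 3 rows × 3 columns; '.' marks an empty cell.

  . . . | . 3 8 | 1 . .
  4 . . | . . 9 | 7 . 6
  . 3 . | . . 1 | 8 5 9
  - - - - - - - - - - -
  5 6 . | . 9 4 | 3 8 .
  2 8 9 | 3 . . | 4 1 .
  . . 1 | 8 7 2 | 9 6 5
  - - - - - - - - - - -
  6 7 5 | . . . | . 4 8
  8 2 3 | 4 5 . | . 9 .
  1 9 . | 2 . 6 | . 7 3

Step 1. [r3c1∈{7}] r3c1 is down to just 7 ⇒ r3c1=7.
Step 2. [r3c4∈{6}] r3c4's peers cover all but 6 ⇒ r3c4=6.
Step 3. [r1c8∈{2}] r1c8's peers cover all but 2. So r1c8=2.
Step 4. [r2c5∈{2}] only 2 remains possible at r2c5, so r2c5=2.
Step 5. [r1c2∈{5}] r1c2 has the single candidate 5, so r1c2=5.
Step 6. [r7c4∈{1,9}] 9 has one home in row 7: r7c4. So r7c4=9.
Step 7. [r4c3∈{7}] r4c3's peers cover all but 7. So r4c3=7.
Step 8. [r2c8∈{3}] r2c8 has the single candidate 3 ⇒ r2c8=3.
Step 9. [r5c5∈{6}] nothing but 6 survives at r5c5 ⇒ r5c5=6.
Step 10. [r1c4∈{7}] r1c4 is down to just 7, so r1c4=7.
Step 11. [r1c9∈{4}] r1c9's peers cover all but 4, so r1c9=4.
Step 12. [r7c6∈{3}] r7c6 has the single candidate 3, so r7c6=3.
Step 13. [r5c9∈{7}] r5c9 is down to just 7 ⇒ r5c9=7.
Step 14. [r2c3∈{8}] r2c3 has the single candidate 8 ⇒ r2c3=8.
Step 15. [r2c2∈{1}] r2c2's peers cover all but 1 ⇒ r2c2=1.
Step 16. [r8c7∈{6}] r8c7 has the single candidate 6 ⇒ r8c7=6.
Step 17. [r7c7∈{2}] nothing but 2 survives at r7c7, so r7c7=2.
Step 18. [r7c5∈{1}] nothing but 1 survives at r7c5. So r7c5=1.
Step 19. [r5c6∈{5}] r5c6 has the single candidate 5, so r5c6=5.
Step 20. [r8c6∈{7}] r8c6 has the single candidate 7, so r8c6=7.
Step 21. [r8c9∈{1}] r8c9's peers cover all but 1. So r8c9=1.
Step 22. [r4c4∈{1}] r4c4 is down to just 1, so r4c4=1.
Step 23. [r1c1∈{9}] only 9 remains possible at r1c1, so r1c1=9.
Step 24. [r9c7∈{5}] r9c7 has the single candidate 5, so r9c7=5.
Step 25. [r9c3∈{4}] r9c3 has the single candidate 4. So r9c3=4.
Step 26. [r3c5∈{4}] r3c5 has the single candidate 4 ⇒ r3c5=4.
Step 27. [r4c9∈{2}] r4c9 has the single candidate 2. So r4c9=2.
Step 28. [r6c1∈{3}] r6c1 has the single candidate 3. So r6c1=3.
Step 29. [r9c5∈{8}] r9c5 is down to just 8 ⇒ r9c5=8.
Step 30. [r2c4∈{5}] only 5 remains possible at r2c4. So r2c4=5.
Step 31. [r6c2∈{4}] r6c2 has the single candidate 4. So r6c2=4.
Step 32. [r1c3∈{6}] nothing but 6 survives at r1c3 ⇒ r1c3=6.
Step 33. [r3c3∈{2}] r3c3 is down to just 2, so r3c3=2.

Answer: 9 5 6 7 3 8 1 2 4 / 4 1 8 5 2 9 7 3 6 / 7 3 2 6 4 1 8 5 9 / 5 6 7 1 9 4 3 8 2 / 2 8 9 3 6 5 4 1 7 / 3 4 1 8 7 2 9 6 5 / 6 7 5 9 1 3 2 4 8 / 8 2 3 4 5 7 6 9 1 / 1 9 4 2 8 6 5 7 3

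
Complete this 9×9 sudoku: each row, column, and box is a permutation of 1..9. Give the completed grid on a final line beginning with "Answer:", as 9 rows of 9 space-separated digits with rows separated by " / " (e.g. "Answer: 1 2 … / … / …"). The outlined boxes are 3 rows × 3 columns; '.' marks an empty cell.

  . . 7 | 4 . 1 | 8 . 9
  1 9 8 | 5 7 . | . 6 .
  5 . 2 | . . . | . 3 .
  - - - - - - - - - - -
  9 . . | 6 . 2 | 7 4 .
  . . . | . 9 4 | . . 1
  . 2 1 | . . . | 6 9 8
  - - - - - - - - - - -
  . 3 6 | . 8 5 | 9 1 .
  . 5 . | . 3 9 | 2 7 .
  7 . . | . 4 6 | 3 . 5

Step 1. [r5c4∈{3,7,8}] box 5 places 8 nowhere but r5c4, so r5c4=8.
Step 2. [r7c9∈{4}] only 4 remains possible at r7c9 ⇒ r7c9=4.
Step 3. [r1c2∈{6}] r1c2's peers cover all but 6. So r1c2=6.
Step 4. [r6c4∈{3,7}] 3 has one home in col 4: r6c4. So r6c4=3.
Step 5. [r9c4∈{1,2}] row 9 places 2 nowhere but r9c4. So r9c4=2.
Step 6. [r1c8∈{2,5}] in row 1, 5 fits only at r1c8 ⇒ r1c8=5.
Step 7. [r8c1∈{4,8}] row 8 places 8 nowhere but r8c1 ⇒ r8c1=8.
Step 8. [r4c5∈{1,5}] across row 4, 1 lands solely at r4c5 ⇒ r4c5=1.
Step 9. [r4c3∈{3,5}] across row 4, 5 lands solely at r4c3 ⇒ r4c3=5.
Step 10. [r1c1∈{3}] r1c1 is down to just 3 ⇒ r1c1=3.
Step 11. [r2c7∈{4}] r2c7's peers cover all but 4, so r2c7=4.
Step 12. [r8c4∈{1}] nothing but 1 survives at r8c4. So r8c4=1.
Step 13. [r8c9∈{6}] r8c9's peers cover all but 6 ⇒ r8c9=6.
Step 14. [r3c7∈{1}] nothing but 1 survives at r3c7 ⇒ r3c7=1.
Step 15. [r7c4∈{7}] only 7 remains possible at r7c4, so r7c4=7.
Step 16. [r5c1∈{6}] only 6 remains possible at r5c1 ⇒ r5c1=6.
Step 17. [r4c2∈{8}] r4c2 is down to just 8 ⇒ r4c2=8.
Step 18. [r6c5∈{5}] r6c5 has the single candidate 5. So r6c5=5.
Step 19. [r6c1∈{4}] r6c1 is down to just 4 ⇒ r6c1=4.
Step 20. [r9c3∈{9}] r9c3 is down to just 9, so r9c3=9.
Step 21. [r5c8∈{2}] nothing but 2 survives at r5c8, so r5c8=2.
Step 22. [r2c6∈{3}] r2c6's peers cover all but 3 ⇒ r2c6=3.
Step 23. [r7c1∈{2}] only 2 remains possible at r7c1. So r7c1=2.
Step 24. [r6c6∈{7}] nothing but 7 survives at r6c6 ⇒ r6c6=7.
Step 25. [r5c3∈{3}] r5c3 is down to just 3 ⇒ r5c3=3.
Step 26. [r8c3∈{4}] nothing but 4 survives at r8c3 ⇒ r8c3=4.
Step 27. [r3c6∈{8}] only 8 remains possible at r3c6. So r3c6=8.
Step 28. [r3c5∈{6}] r3c5 is down to just 6, so r3c5=6.
Step 29. [r2c9∈{2}] r2c9 is down to just 2 ⇒ r2c9=2.
Step 30. [r3c9∈{7}] only 7 remains possible at r3c9. So r3c9=7.
Step 31. [r1c5∈{2}] r1c5 has the single candidate 2, so r1c5=2.
Step 32. [r5c2∈{7}] only 7 remains possible at r5c2, so r5c2=7.
Step 33. [r4c9∈{3}] r4c9 has the single candidate 3. So r4c9=3.
Step 34. [r9c2∈{1}] only 1 remains possible at r9c2 ⇒ r9c2=1.
Step 35. [r9c8∈{8}] only 8 remains possible at r9c8, so r9c8=8.
Step 36. [r3c4∈{9}] r3c4's peers cover all but 9 ⇒ r3c4=9.
Step 37. [r5c7∈{5}] r5c7 is down to just 5. So r5c7=5.
Step 38. [r3c2∈{4}] r3c2 is down to just 4. So r3c2=4.

Answer: 3 6 7 4 2 1 8 5 9 / 1 9 8 5 7 3 4 6 2 / 5 4 2 9 6 8 1 3 7 / 9 8 5 6 1 2 7 4 3 / 6 7 3 8 9 4 5 2 1 / 4 2 1 3 5 7 6 9 8 / 2 3 6 7 8 5 9 1 4 / 8 5 4 1 3 9 2 7 6 / 7 1 9 2 4 6 3 8 5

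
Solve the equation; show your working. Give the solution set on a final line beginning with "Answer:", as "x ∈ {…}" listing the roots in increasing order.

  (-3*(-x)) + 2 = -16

Step 1. [(-3*(-x)) + 2 = -16] the outer +2 inverts by subtracting 2 ⇒ sub: -3*(-x) = -18.
Step 2. [-3*(-x) = -18] -3 out front; divide by -3. So div: -x = 6.
Step 3. [-x = 6] LHS negated; negate both sides ⇒ neg: x = -6.

Answer: x ∈ {-6}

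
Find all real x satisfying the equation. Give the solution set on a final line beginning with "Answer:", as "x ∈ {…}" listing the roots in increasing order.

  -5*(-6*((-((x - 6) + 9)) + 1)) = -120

Step 1. [-5*(-6*((-((x - 6) + 9)) + 1)) = -120] leading coefficient -5: divide by -5. So div: -6*((-((x - 6) + 9)) + 1) = 24.
Step 2. [-6*((-((x - 6) + 9)) + 1) = 24] -6·(inner) — divide through by -6 ⇒ div: (-((x - 6) + 9)) + 1 = -4.
Step 3. [(-((x - 6) + 9)) + 1 = -4] 1 comes off first (subtract 1), so sub: -((x - 6) + 9) = -5.
Step 4. [-((x - 6) + 9) = -5] flip signs both sides ⇒ neg: (x - 6) + 9 = 5.
Step 5. [(x - 6) + 9 = 5] the outer +9 inverts by subtracting 9 ⇒ sub: x - 6 = -4.
Step 6. [x - 6 = -4] add 6: x sits inside (… - 6), so sub: x = 2.

Answer: x ∈ {2}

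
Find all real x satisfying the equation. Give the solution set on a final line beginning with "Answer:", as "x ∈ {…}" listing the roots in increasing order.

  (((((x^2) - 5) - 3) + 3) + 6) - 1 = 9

Step 1. [(((((x^2) - 5) - 3) + 3) + 6) - 1 = 9] add 1: x sits inside (… - 1) ⇒ sub: ((((x^2) - 5) - 3) + 3) + 6 = 10.
Step 2. [((((x^2) - 5) - 3) + 3) + 6 = 10] 6 comes off first (subtract 6). So sub: (((x^2) - 5) - 3) + 3 = 4.
Step 3. [(((x^2) - 5) - 3) + 3 = 4] subtract 3: x sits inside (… + 3) ⇒ sub: ((x^2) - 5) - 3 = 1.
Step 4. [((x^2) - 5) - 3 = 1] peel the -3: add 3 from each side ⇒ sub: (x^2) - 5 = 4.
Step 5. [(x^2) - 5 = 4] 5 comes off first (add 5), so sub: x^2 = 9.
Step 6. [x^2 = 9] LHS squared, RHS 9 ≥ 0: apply √ (±). So sqrt: x = 3 or -3.

Answer: x ∈ {-3, 3}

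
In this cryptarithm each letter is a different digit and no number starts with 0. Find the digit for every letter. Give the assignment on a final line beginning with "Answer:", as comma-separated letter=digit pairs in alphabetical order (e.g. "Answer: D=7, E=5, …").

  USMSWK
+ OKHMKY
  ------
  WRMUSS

Step 1. [col 1: K + Y ≡ S (mod 10)] Y=9 is one option consistent with column 1 (K + Y ≡ S (mod 10), carry-in 0) — take it, so Y=9.
Step 2. [col 1: K + Y ≡ S (mod 10)] S=2 is one option consistent with column 1 (K + Y ≡ S (mod 10), carry-in 0) — take it ⇒ S=2.
Step 3. [col 1: K + Y ≡ S (mod 10)] in column 1 we have K+Y≡S with carry-in 0; given Y=9, S=2 and digits 2,9 already taken and all letters distinct, that pins K to 3. So K=3.
Step 4. [col 2: W + K ≡ S (mod 10)] column 2 reads W+K+carry(1)=S with K=3, S=2; with digits 2,3,9 already taken and all letters distinct, the only value for W is 8, so W=8.
Step 5. [col 3: S + M ≡ U (mod 10)] column 3 (S + M ≡ U (mod 10), carry-in 1) doesn't pin U yet; pick U=7 and continue. So U=7.
Step 6. [col 3: S + M ≡ U (mod 10)] from column 3 (S=2, U=7, carry-in 1, digits 2,3,7,8,9 already taken and all letters distinct): M must equal 4. So M=4.
Step 7. [col 4: M + H ≡ M (mod 10)] column 4 reads M+H+carry(0)=M with M=4; with digits 2,3,4,7,8,9 already taken and all letters distinct, the only value for H is 0, so H=0.
Step 8. [col 5: S + K ≡ R (mod 10)] column 5 reads S+K+carry(0)=R with S=2, K=3; with digits 0,2,3,4,7,8,9 already taken and all letters distinct, the only value for R is 5 ⇒ R=5.
Step 9. [col 6: U + O ≡ W (mod 10)] in column 6 we have U+O≡W with carry-in 0; given U=7, W=8 and digits 0,2,3,4,5,7,8,9 already taken and all letters distinct, that pins O to 1. So O=1.

Answer: H=0, K=3, M=4, O=1, R=5, S=2, U=7, W=8, Y=9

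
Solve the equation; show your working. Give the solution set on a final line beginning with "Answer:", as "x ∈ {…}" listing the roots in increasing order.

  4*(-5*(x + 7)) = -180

Step 1. [4*(-5*(x + 7)) = -180] divide by the outer 4 ⇒ div: -5*(x + 7) = -45.
Step 2. [-5*(x + 7) = -45] -5·(inner) — divide through by -5, so div: x + 7 = 9.
Step 3. [x + 7 = 9] +7 is outermost — subtract 7 both sides. So sub: x = 2.

Answer: x ∈ {2}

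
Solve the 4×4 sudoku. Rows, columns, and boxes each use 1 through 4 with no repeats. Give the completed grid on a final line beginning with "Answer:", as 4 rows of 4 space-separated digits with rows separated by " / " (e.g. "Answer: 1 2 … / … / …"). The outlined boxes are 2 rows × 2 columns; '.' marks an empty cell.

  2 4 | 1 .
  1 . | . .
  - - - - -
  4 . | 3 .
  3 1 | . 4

Step 1. [r4c3∈{2}] r4c3's peers cover all but 2. So r4c3=2.
Step 2. [r1c4∈{3}] r1c4 has the single candidate 3. So r1c4=3.
Step 3. [r2c3∈{4}] r2c3's peers cover all but 4, so r2c3=4.
Step 4. [r3c4∈{1}] only 1 remains possible at r3c4. So r3c4=1.
Step 5. [r2c2∈{3}] only 3 remains possible at r2c2, so r2c2=3.
Step 6. [r3c2∈{2}] r3c2 is down to just 2, so r3c2=2.
Step 7. [r2c4∈{2}] r2c4 is down to just 2 ⇒ r2c4=2.

Answer: 2 4 1 3 / 1 3 4 2 / 4 2 3 1 / 3 1 2 4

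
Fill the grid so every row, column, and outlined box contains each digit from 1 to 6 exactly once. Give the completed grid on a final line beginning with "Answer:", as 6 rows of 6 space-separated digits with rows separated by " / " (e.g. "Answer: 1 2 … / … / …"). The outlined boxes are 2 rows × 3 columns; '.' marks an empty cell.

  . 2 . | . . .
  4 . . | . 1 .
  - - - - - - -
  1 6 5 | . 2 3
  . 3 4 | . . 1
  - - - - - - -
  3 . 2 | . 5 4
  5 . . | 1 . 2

Step 1. [r1c1∈{6}] r1c1 is down to just 6. So r1c1=6.
Step 2. [r2c4∈{2,3,5,6}] 2 has one home in row 2: r2c4 ⇒ r2c4=2.
Step 3. [r1c4∈{3,4,5}] across col 4, 3 lands solely at r1c4 ⇒ r1c4=3.
Step 4. [r5c4∈{6}] r5c4's peers cover all but 6 ⇒ r5c4=6.
Step 5. [r1c6∈{5}] nothing but 5 survives at r1c6 ⇒ r1c6=5.
Step 6. [r6c2∈{4}] only 4 remains possible at r6c2 ⇒ r6c2=4.
Step 7. [r3c4∈{4}] r3c4 has the single candidate 4 ⇒ r3c4=4.
Step 8. [r4c4∈{5}] r4c4 has the single candidate 5. So r4c4=5.
Step 9. [r6c3∈{6}] r6c3 has the single candidate 6, so r6c3=6.
Step 10. [r6c5∈{3}] r6c5 has the single candidate 3 ⇒ r6c5=3.
Step 11. [r2c2∈{5}] r2c2's peers cover all but 5 ⇒ r2c2=5.
Step 12. [r4c1∈{2}] r4c1's peers cover all but 2 ⇒ r4c1=2.
Step 13. [r1c3∈{1}] r1c3 has the single candidate 1 ⇒ r1c3=1.
Step 14. [r2c6∈{6}] r2c6 is down to just 6, so r2c6=6.
Step 15. [r5c2∈{1}] nothing but 1 survives at r5c2 ⇒ r5c2=1.
Step 16. [r2c3∈{3}] r2c3's peers cover all but 3. So r2c3=3.
Step 17. [r4c5∈{6}] nothing but 6 survives at r4c5. So r4c5=6.
Step 18. [r1c5∈{4}] r1c5 has the single candidate 4 ⇒ r1c5=4.

Answer: 6 2 1 3 4 5 / 4 5 3 2 1 6 / 1 6 5 4 2 3 / 2 3 4 5 6 1 / 3 1 2 6 5 4 / 5 4 6 1 3 2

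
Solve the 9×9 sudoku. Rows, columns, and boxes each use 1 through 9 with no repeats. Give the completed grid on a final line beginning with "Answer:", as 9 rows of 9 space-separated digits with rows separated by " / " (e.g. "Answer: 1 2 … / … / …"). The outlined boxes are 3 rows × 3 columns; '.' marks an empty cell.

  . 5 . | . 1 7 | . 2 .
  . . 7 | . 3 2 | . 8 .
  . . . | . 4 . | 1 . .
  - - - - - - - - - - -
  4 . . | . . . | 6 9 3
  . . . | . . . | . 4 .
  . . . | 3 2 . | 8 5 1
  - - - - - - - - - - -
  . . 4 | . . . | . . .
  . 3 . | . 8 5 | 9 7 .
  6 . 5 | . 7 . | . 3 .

Step 1. [r3c8∈{6}] r3c8's peers cover all but 6. So r3c8=6.
Step 2. [r5c1∈{1,2,3,5,7,8,9}] across col 1, 5 lands solely at r5c1 ⇒ r5c1=5.
Step 3. [r5c3∈{1,2,3,6,8,9}] 3 has one home in row 5: r5c3. So r5c3=3.
Step 4. [r2c2∈{1,4,6,9}] 4 has one home in col 2: r2c2, so r2c2=4.
Step 5. [r2c4∈{5,6,9}] across row 2, 6 lands solely at r2c4. So r2c4=6.
Step 6. [r3c1∈{2,3,8,9}] row 3 places 3 nowhere but r3c1. So r3c1=3.
Step 7. [r7c8∈{1}] only 1 remains possible at r7c8, so r7c8=1.
Step 8. [r5c7∈{2,7}] across col 7, 7 lands solely at r5c7. So r5c7=7.
Step 9. [r3c4∈{5,8,9}] across box 2, 5 lands solely at r3c4 ⇒ r3c4=5.
Step 10. [r5c9∈{2}] nothing but 2 survives at r5c9 ⇒ r5c9=2.
Step 11. [r1c3∈{6,8,9}] row 1 places 6 nowhere but r1c3, so r1c3=6.
Step 12. [r6c3∈{9}] nothing but 9 survives at r6c3, so r6c3=9.
Step 13. [r6c1∈{7}] r6c1's peers cover all but 7, so r6c1=7.
Step 14. [r7c2∈{2,7,8,9}] in row 7, 7 fits only at r7c2 ⇒ r7c2=7.
Step 15. [r2c7∈{5}] nothing but 5 survives at r2c7. So r2c7=5.
Step 16. [r2c9∈{9}] nothing but 9 survives at r2c9 ⇒ r2c9=9.
Step 17. [r1c9∈{4}] only 4 remains possible at r1c9 ⇒ r1c9=4.
Step 18. [r8c4∈{1,2,4}] across row 8, 4 lands solely at r8c4. So r8c4=4.
Step 19. [r7c7∈{2}] r7c7 has the single candidate 2, so r7c7=2.
Step 20. [r7c4∈{9}] nothing but 9 survives at r7c4, so r7c4=9.
Step 21. [r9c6∈{1}] r9c6 has the single candidate 1 ⇒ r9c6=1.
Step 22. [r4c6∈{8}] r4c6 has the single candidate 8. So r4c6=8.
Step 23. [r5c2∈{1,6,8}] row 5 places 8 nowhere but r5c2. So r5c2=8.
Step 24. [r4c2∈{1,2}] 1 has one home in col 2: r4c2. So r4c2=1.
Step 25. [r7c5∈{6}] r7c5 is down to just 6 ⇒ r7c5=6.
Step 26. [r8c1∈{1,2}] in col 1, 2 fits only at r8c1, so r8c1=2.
Step 27. [r3c3∈{2,8}] across row 3, 8 lands solely at r3c3. So r3c3=8.
Step 28. [r3c6∈{9}] r3c6's peers cover all but 9. So r3c6=9.
Step 29. [r6c6∈{4,6}] row 6 places 4 nowhere but r6c6. So r6c6=4.
Step 30. [r9c9∈{8}] nothing but 8 survives at r9c9, so r9c9=8.
Step 31. [r1c1∈{9}] r1c1's peers cover all but 9 ⇒ r1c1=9.
Step 32. [r6c2∈{6}] only 6 remains possible at r6c2, so r6c2=6.
Step 33. [r9c7∈{4}] r9c7's peers cover all but 4 ⇒ r9c7=4.
Step 34. [r7c9∈{5}] only 5 remains possible at r7c9 ⇒ r7c9=5.
Step 35. [r1c7∈{3}] only 3 remains possible at r1c7. So r1c7=3.
Step 36. [r3c2∈{2}] r3c2 has the single candidate 2, so r3c2=2.
Step 37. [r2c1∈{1}] only 1 remains possible at r2c1 ⇒ r2c1=1.
Step 38. [r9c2∈{9}] r9c2's peers cover all but 9, so r9c2=9.
Step 39. [r8c9∈{6}] r8c9 is down to just 6, so r8c9=6.
Step 40. [r5c5∈{9}] r5c5 has the single candidate 9. So r5c5=9.
Step 41. [r3c9∈{7}] r3c9 has the single candidate 7, so r3c9=7.
Step 42. [r7c1∈{8}] nothing but 8 survives at r7c1. So r7c1=8.
Step 43. [r8c3∈{1}] r8c3 has the single candidate 1. So r8c3=1.
Step 44. [r4c5∈{5}] nothing but 5 survives at r4c5. So r4c5=5.
Step 45. [r4c3∈{2}] r4c3 is down to just 2. So r4c3=2.
Step 46. [r1c4∈{8}] nothing but 8 survives at r1c4. So r1c4=8.
Step 47. [r5c4∈{1}] r5c4 is down to just 1. So r5c4=1.
Step 48. [r4c4∈{7}] only 7 remains possible at r4c4, so r4c4=7.
Step 49. [r5c6∈{6}] r5c6 has the single candidate 6, so r5c6=6.
Step 50. [r7c6∈{3}] r7c6 is down to just 3 ⇒ r7c6=3.
Step 51. [r9c4∈{2}] r9c4's peers cover all but 2 ⇒ r9c4=2.

Answer: 9 5 6 8 1 7 3 2 4 / 1 4 7 6 3 2 5 8 9 / 3 2 8 5 4 9 1 6 7 / 4 1 2 7 5 8 6 9 3 / 5 8 3 1 9 6 7 4 2 / 7 6 9 3 2 4 8 5 1 / 8 7 4 9 6 3 2 1 5 / 2 3 1 4 8 5 9 7 6 / 6 9 5 2 7 1 4 3 8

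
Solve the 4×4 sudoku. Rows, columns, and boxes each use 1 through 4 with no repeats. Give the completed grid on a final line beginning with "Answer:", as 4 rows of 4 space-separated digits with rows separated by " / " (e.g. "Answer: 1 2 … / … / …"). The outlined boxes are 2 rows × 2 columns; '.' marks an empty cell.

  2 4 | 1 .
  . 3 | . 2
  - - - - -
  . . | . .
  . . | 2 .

Step 1. [r3c3∈{3,4}] r3c3 is the only open cell in col 3 admitting 3, so r3c3=3.
Step 2. [r4c2∈{1}] r4c2 is down to just 1, so r4c2=1.
Step 3. [r3c1∈{4}] r3c1 has the single candidate 4, so r3c1=4.
Step 4. [r1c4∈{3}] only 3 remains possible at r1c4 ⇒ r1c4=3.
Step 5. [r2c1∈{1}] r2c1 has the single candidate 1. So r2c1=1.
Step 6. [r3c2∈{2}] r3c2's peers cover all but 2 ⇒ r3c2=2.
Step 7. [r3c4∈{1}] r3c4 is down to just 1. So r3c4=1.
Step 8. [r4c1∈{3}] nothing but 3 survives at r4c1. So r4c1=3.
Step 9. [r4c4∈{4}] r4c4 has the single candidate 4. So r4c4=4.
Step 10. [r2c3∈{4}] only 4 remains possible at r2c3, so r2c3=4.

Answer: 2 4 1 3 / 1 3 4 2 / 4 2 3 1 / 3 1 2 4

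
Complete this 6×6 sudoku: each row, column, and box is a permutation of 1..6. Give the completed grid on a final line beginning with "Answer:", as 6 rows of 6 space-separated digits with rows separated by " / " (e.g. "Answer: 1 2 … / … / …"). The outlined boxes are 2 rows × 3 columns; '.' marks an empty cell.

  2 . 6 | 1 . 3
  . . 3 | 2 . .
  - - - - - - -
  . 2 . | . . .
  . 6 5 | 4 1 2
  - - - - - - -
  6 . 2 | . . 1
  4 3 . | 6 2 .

Step 1. [r2c1∈{1,5}] in col 1, 5 fits only at r2c1, so r2c1=5.
Step 2. [r2c6∈{4,6}] across col 6, 4 lands solely at r2c6. So r2c6=4.
Step 3. [r6c6∈{5}] nothing but 5 survives at r6c6 ⇒ r6c6=5.
Step 4. [r3c1∈{1,3}] in col 1, 1 fits only at r3c1. So r3c1=1.
Step 5. [r5c4∈{3}] r5c4's peers cover all but 3 ⇒ r5c4=3.
Step 6. [r3c5∈{3,5,6}] r3c5 is the only open cell in row 3 admitting 3 ⇒ r3c5=3.
Step 7. [r3c4∈{5}] nothing but 5 survives at r3c4 ⇒ r3c4=5.
Step 8. [r4c1∈{3}] only 3 remains possible at r4c1, so r4c1=3.
Step 9. [r1c2∈{4}] nothing but 4 survives at r1c2. So r1c2=4.
Step 10. [r3c6∈{6}] nothing but 6 survives at r3c6, so r3c6=6.
Step 11. [r1c5∈{5}] only 5 remains possible at r1c5 ⇒ r1c5=5.
Step 12. [r3c3∈{4}] r3c3 is down to just 4. So r3c3=4.
Step 13. [r2c2∈{1}] r2c2 has the single candidate 1 ⇒ r2c2=1.
Step 14. [r2c5∈{6}] nothing but 6 survives at r2c5. So r2c5=6.
Step 15. [r6c3∈{1}] only 1 remains possible at r6c3, so r6c3=1.
Step 16. [r5c2∈{5}] r5c2 is down to just 5 ⇒ r5c2=5.
Step 17. [r5c5∈{4}] r5c5 has the single candidate 4, so r5c5=4.

Answer: 2 4 6 1 5 3 / 5 1 3 2 6 4 / 1 2 4 5 3 6 / 3 6 5 4 1 2 / 6 5 2 3 4 1 / 4 3 1 6 2 5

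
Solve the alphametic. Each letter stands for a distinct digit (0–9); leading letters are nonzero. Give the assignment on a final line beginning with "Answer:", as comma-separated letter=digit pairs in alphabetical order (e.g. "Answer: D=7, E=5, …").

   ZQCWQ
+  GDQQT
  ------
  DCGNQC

Step 1. [col 1: Q + T ≡ C (mod 10)] no forcing yet in column 1 (carry-in 0); T=7 is free and consistent — try it, so T=7.
Step 2. [col 1: Q + T ≡ C (mod 10)] column 1 (Q + T ≡ C (mod 10), carry-in 0) doesn't pin C yet; pick C=3 and continue ⇒ C=3.
Step 3. [col 1: Q + T ≡ C (mod 10)] column 1: given T=7, C=3, carry-in 0, and digits 3,7 already taken and all letters distinct, Q+T≡C (mod 10) forces Q=6 ⇒ Q=6.
Step 4. [D] the sum has 6 digits but both addends have 5; that extra leading digit D is the final carry, namely 1, so D=1.
Step 5. [col 2: W + Q ≡ Q (mod 10)] column 2 reads W+Q+carry(1)=Q with Q=6; with digits 1,3,6,7 already taken and all letters distinct, the only value for W is 9. So W=9.
Step 6. [col 3: C + Q ≡ N (mod 10)] from column 3 (C=3, Q=6, carry-in 1, digits 1,3,6,7,9 already taken and all letters distinct): N must equal 0 ⇒ N=0.
Step 7. [col 4: Q + D ≡ G (mod 10)] column 4 reads Q+D+carry(1)=G with Q=6, D=1; with digits 0,1,3,6,7,9 already taken and all letters distinct, the only value for G is 8. So G=8.
Step 8. [col 5: Z + G ≡ C (mod 10)] from column 5 (G=8, C=3, carry-in 0, digits 0,1,3,6,7,8,9 already taken and all letters distinct): Z must equal 5, so Z=5.

Answer: C=3, D=1, G=8, N=0, Q=6, T=7, W=9, Z=5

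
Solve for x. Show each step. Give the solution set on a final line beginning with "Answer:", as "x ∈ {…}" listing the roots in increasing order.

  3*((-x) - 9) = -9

Step 1. [3*((-x) - 9) = -9] LHS = 3·(…); ÷3 both sides, so div: (-x) - 9 = -3.
Step 2. [(-x) - 9 = -3] peel the -9: add 9 from each side ⇒ sub: -x = 6.
Step 3. [-x = 6] LHS negated; negate both sides. So neg: x = -6.

Answer: x ∈ {-6}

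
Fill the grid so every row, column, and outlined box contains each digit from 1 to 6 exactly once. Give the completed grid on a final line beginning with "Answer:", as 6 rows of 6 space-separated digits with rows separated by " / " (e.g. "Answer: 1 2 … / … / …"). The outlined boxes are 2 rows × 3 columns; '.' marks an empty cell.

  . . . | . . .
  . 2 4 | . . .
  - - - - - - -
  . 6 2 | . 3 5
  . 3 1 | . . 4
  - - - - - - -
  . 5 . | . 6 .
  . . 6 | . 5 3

Step 1. [r2c5∈{1}] r2c5 has the single candidate 1, so r2c5=1.
Step 2. [r1c3∈{3,5}] col 3 places 5 nowhere but r1c3. So r1c3=5.
Step 3. [r5c6∈{1,2}] 1 has one home in col 6: r5c6 ⇒ r5c6=1.
Step 4. [r2c6∈{6}] nothing but 6 survives at r2c6, so r2c6=6.
Step 5. [r6c2∈{1,4}] col 2 places 4 nowhere but r6c2, so r6c2=4.
Step 6. [r6c4∈{2}] r6c4 is down to just 2 ⇒ r6c4=2.
Step 7. [r2c1∈{3}] r2c1's peers cover all but 3, so r2c1=3.
Step 8. [r1c5∈{2,4}] 4 has one home in col 5: r1c5. So r1c5=4.
Step 9. [r1c1∈{1,6}] r1c1 is the only open cell in row 1 admitting 6. So r1c1=6.
Step 10. [r3c1∈{4}] r3c1 has the single candidate 4, so r3c1=4.
Step 11. [r2c4∈{5}] r2c4 is down to just 5, so r2c4=5.
Step 12. [r6c1∈{1}] nothing but 1 survives at r6c1 ⇒ r6c1=1.
Step 13. [r4c5∈{2}] nothing but 2 survives at r4c5 ⇒ r4c5=2.
Step 14. [r1c4∈{3}] r1c4 is down to just 3, so r1c4=3.
Step 15. [r5c4∈{4}] r5c4's peers cover all but 4 ⇒ r5c4=4.
Step 16. [r4c1∈{5}] only 5 remains possible at r4c1. So r4c1=5.
Step 17. [r1c2∈{1}] nothing but 1 survives at r1c2. So r1c2=1.
Step 18. [r5c3∈{3}] r5c3 is down to just 3. So r5c3=3.
Step 19. [r5c1∈{2}] r5c1's peers cover all but 2 ⇒ r5c1=2.
Step 20. [r4c4∈{6}] only 6 remains possible at r4c4, so r4c4=6.
Step 21. [r1c6∈{2}] r1c6 has the single candidate 2, so r1c6=2.
Step 22. [r3c4∈{1}] r3c4's peers cover all but 1 ⇒ r3c4=1.

Answer: 6 1 5 3 4 2 / 3 2 4 5 1 6 / 4 6 2 1 3 5 / 5 3 1 6 2 4 / 2 5 3 4 6 1 / 1 4 6 2 5 3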